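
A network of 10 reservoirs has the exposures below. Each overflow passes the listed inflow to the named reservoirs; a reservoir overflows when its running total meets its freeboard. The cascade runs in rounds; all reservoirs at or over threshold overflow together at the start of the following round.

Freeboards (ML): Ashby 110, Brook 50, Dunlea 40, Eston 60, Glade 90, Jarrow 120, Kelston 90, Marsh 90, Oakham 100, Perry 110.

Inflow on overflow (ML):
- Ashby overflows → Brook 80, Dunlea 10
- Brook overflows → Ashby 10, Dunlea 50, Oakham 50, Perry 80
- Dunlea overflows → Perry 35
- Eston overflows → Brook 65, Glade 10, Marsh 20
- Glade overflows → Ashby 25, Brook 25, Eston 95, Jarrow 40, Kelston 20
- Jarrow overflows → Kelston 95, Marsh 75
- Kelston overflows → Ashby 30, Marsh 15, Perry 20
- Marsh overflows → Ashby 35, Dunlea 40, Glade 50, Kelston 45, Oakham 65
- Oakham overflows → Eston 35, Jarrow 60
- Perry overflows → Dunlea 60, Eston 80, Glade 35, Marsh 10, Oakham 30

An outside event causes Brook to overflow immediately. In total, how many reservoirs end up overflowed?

Round 1 — Brook overflows (initial).
  Ashby: +10 → 10 < 110
  Dunlea: +50 → 50 ≥ 40
  Oakham: +50 → 50 < 100
  Perry: +80 → 80 < 110
Round 2 — Dunlea overflows.
  Perry: +35 → 115 ≥ 110
Round 3 — Perry overflows.
  Eston: +80 → 80 ≥ 60
  Glade: +35 → 35 < 90
  Marsh: +10 → 10 < 90
  Oakham: +30 → 80 < 100
Round 4 — Eston overflows.
  Glade: +10 → 45 < 90
  Marsh: +20 → 30 < 90
No further overflows.

4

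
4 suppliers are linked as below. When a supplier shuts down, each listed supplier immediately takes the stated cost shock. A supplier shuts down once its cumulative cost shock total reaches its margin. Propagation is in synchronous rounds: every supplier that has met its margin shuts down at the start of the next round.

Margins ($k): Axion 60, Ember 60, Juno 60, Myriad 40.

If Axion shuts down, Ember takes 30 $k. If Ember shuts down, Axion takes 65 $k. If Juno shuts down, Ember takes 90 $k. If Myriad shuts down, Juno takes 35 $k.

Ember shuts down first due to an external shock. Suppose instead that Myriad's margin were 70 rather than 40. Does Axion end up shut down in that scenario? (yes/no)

yes

With Myriad's margin at 70:
Round 1 — Ember shuts down (initial).
  Axion: +65 → 65 ≥ 60
Round 2 — Axion shuts down.
No further shutdowns.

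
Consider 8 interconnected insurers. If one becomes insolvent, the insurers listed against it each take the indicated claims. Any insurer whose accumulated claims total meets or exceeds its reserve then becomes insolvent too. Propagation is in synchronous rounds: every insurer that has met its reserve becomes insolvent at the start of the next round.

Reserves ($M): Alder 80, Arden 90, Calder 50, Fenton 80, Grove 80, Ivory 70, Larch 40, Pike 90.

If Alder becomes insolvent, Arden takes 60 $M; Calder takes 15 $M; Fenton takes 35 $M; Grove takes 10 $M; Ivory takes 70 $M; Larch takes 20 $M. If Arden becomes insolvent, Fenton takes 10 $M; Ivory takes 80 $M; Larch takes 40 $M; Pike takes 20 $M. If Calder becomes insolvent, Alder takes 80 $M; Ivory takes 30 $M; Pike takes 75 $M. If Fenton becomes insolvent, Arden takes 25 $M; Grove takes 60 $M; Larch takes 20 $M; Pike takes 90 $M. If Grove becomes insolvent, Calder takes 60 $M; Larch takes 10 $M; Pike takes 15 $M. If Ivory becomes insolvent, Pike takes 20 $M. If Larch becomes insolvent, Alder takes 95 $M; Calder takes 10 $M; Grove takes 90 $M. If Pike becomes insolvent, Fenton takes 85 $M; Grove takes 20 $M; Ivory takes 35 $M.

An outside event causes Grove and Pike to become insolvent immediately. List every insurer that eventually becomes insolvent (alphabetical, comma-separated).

Round 1 — Grove, Pike become insolvent (initial).
  Calder: +60 → 60 ≥ 50
  Fenton: +85 → 85 ≥ 80
  Ivory: +35 → 35 < 70
  Larch: +10 → 10 < 40
Round 2 — Calder, Fenton become insolvent.
  Alder: +80 → 80 ≥ 80
  Arden: +25 → 25 < 90
  Ivory: +30 → 65 < 70
  Larch: +20 → 30 < 40
Round 3 — Alder becomes insolvent.
  Arden: +60 → 85 < 90
  Ivory: +70 → 135 ≥ 70
  Larch: +20 → 50 ≥ 40
Round 4 — Ivory, Larch become insolvent.
No further insolvencies.

Alder, Calder, Fenton, Grove, Ivory, Larch, Pike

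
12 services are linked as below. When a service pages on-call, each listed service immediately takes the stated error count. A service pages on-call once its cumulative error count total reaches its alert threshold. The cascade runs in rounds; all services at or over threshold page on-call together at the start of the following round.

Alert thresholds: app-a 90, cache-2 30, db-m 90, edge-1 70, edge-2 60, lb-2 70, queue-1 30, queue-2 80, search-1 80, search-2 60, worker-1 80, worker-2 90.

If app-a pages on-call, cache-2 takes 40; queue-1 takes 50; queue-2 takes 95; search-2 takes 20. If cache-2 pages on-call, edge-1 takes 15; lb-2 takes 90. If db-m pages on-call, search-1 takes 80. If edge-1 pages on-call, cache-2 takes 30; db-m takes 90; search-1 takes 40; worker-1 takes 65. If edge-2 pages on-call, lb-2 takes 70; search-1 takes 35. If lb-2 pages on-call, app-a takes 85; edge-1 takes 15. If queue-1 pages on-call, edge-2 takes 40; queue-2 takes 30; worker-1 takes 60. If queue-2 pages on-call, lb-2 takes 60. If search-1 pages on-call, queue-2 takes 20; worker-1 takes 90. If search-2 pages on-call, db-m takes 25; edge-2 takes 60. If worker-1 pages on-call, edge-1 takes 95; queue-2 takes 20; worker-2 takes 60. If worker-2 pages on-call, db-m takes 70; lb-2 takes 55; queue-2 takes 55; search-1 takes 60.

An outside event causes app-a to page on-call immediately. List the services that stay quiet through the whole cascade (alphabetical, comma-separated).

db-m, edge-1, edge-2, search-1, search-2, worker-1, worker-2

Round 1 — app-a pages on-call (initial).
  cache-2: +40 → 40 ≥ 30
  queue-1: +50 → 50 ≥ 30
  queue-2: +95 → 95 ≥ 80
  search-2: +20 → 20 < 60
Round 2 — cache-2, queue-1, queue-2 page on-call.
  edge-1: +15 → 15 < 70
  edge-2: +40 → 40 < 60
  lb-2: +90+60 → 150 ≥ 70
  worker-1: +60 → 60 < 80
Round 3 — lb-2 pages on-call.
  edge-1: +15 → 30 < 70
No further pages.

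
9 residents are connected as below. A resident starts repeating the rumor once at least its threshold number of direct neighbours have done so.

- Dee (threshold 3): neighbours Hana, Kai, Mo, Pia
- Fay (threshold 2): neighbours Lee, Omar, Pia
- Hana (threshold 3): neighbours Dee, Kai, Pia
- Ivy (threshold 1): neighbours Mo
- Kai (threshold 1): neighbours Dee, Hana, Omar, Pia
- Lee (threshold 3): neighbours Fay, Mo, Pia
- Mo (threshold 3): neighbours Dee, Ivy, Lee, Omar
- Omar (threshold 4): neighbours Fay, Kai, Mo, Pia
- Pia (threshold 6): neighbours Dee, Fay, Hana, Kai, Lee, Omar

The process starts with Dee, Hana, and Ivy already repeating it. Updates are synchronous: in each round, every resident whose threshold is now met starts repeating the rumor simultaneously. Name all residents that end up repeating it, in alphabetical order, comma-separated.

Round 1 — Dee, Hana, Ivy start repeating the rumor (initial).
Round 2 — checking thresholds:
  Kai: 2 of 4 neighbours ≥ 1, starts repeating the rumor.
  Mo: 2 of 4 neighbours < 3, below threshold.
  Pia: 2 of 6 neighbours < 6, below threshold.
Round 3 — no new spreads; cascade stops.

Dee, Hana, Ivy, Kai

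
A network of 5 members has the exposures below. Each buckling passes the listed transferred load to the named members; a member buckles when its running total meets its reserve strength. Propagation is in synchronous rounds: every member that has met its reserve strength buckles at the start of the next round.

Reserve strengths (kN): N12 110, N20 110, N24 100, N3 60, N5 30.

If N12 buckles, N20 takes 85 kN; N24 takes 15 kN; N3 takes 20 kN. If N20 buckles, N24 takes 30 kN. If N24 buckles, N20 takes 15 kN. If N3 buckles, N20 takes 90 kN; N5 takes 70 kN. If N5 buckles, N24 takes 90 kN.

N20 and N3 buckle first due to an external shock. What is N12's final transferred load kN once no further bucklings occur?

Round 1 — N20, N3 buckle (initial).
  N24: +30 → 30 < 100
  N5: +70 → 70 ≥ 30
Round 2 — N5 buckles.
  N24: +90 → 120 ≥ 100
Round 3 — N24 buckles.
No further bucklings.

0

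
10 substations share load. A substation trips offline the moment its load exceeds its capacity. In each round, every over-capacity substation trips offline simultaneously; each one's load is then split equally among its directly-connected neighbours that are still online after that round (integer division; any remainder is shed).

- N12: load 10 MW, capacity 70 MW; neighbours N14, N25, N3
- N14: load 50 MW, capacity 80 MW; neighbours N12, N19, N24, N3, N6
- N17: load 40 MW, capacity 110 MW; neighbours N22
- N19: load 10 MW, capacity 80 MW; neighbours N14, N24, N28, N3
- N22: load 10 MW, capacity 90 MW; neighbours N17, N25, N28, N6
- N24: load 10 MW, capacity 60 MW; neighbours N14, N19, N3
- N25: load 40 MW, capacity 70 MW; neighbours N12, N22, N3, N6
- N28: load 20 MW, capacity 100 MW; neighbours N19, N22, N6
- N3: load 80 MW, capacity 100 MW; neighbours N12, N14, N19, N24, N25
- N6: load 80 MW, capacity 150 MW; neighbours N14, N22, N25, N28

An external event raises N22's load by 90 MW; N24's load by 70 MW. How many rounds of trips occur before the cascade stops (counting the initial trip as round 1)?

5

Round 1 — N22 at 100 > 90; N24 at 80 > 60. N22, N24 trip offline.
  N22 sheds 100 MW to N17, N25, N28, N6: 25 each.
    N17: 40+25 = 65 ≤ 110
    N25: 40+25 = 65 ≤ 70
    N28: 20+25 = 45 ≤ 100
    N6: 80+25 = 105 ≤ 150
  N24 sheds 80 MW to N14, N19, N3: 26 each (2 lost).
    N14: 50+26 = 76 ≤ 80
    N19: 10+26 = 36 ≤ 80
    N3: 80+26 = 106 > 100
Round 2 — N3 trips offline.
  N3 sheds 106 MW to N12, N14, N19, N25: 26 each (2 lost).
    N12: 10+26 = 36 ≤ 70
    N14: 76+26 = 102 > 80
    N19: 36+26 = 62 ≤ 80
    N25: 65+26 = 91 > 70
Round 3 — N14, N25 trip offline.
  N14 sheds 102 MW to N12, N19, N6: 34 each.
    N12: 36+34 = 70 ≤ 70
    N19: 62+34 = 96 > 80
    N6: 105+34 = 139 ≤ 150
  N25 sheds 91 MW to N12, N6: 45 each (1 lost).
    N12: 70+45 = 115 > 70
    N6: 139+45 = 184 > 150
Round 4 — N12, N19, N6 trip offline.
  N12 sheds 115 MW: no online neighbours, lost.
  N19 sheds 96 MW to N28: 96 each.
    N28: 45+96 = 141 > 100
  N6 sheds 184 MW to N28: 184 each.
    N28: 141+184 = 325 > 100
Round 5 — N28 trips offline.
  N28 sheds 325 MW: no online neighbours, lost.
No further trips.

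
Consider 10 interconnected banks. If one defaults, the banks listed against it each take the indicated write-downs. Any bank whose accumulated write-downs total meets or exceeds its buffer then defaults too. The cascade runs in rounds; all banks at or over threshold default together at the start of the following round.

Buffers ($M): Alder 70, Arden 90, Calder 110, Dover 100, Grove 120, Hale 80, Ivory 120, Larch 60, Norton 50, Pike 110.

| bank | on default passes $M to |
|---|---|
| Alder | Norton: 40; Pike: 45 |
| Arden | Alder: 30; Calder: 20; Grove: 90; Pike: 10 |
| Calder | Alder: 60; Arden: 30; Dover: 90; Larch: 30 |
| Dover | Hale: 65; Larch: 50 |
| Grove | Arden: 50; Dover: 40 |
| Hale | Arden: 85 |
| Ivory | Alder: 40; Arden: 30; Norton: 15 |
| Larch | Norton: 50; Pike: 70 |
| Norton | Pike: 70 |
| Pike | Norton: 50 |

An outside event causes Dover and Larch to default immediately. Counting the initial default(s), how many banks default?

4

Round 1 — Dover, Larch default (initial).
  Hale: +65 → 65 < 80
  Norton: +50 → 50 ≥ 50
  Pike: +70 → 70 < 110
Round 2 — Norton defaults.
  Pike: +70 → 140 ≥ 110
Round 3 — Pike defaults.
No further defaults.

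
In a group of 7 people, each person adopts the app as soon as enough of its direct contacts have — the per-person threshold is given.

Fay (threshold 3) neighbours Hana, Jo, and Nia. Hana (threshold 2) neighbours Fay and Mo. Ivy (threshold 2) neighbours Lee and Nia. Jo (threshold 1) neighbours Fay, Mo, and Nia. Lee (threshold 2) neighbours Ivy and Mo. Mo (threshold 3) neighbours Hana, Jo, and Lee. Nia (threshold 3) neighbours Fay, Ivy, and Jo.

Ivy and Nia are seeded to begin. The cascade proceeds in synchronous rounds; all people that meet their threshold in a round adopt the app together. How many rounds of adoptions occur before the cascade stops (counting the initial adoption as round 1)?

2

Round 1 — Ivy, Nia adopt the app (initial).
Round 2 — checking thresholds:
  Fay: 1 of 3 neighbours < 3, holds.
  Jo: 1 of 3 neighbours ≥ 1, adopts the app.
  Lee: 1 of 2 neighbours < 2, holds.
Round 3 — no new adoptions; cascade stops.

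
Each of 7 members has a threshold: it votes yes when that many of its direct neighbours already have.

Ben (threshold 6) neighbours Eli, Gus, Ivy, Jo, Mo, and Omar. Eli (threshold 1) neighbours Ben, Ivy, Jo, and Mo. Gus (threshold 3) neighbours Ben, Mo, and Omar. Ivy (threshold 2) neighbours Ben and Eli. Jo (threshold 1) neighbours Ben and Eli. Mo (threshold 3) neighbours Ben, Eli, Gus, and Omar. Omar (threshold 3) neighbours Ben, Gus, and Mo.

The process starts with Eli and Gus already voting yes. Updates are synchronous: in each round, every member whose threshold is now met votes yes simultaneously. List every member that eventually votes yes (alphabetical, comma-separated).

Eli, Gus, Jo

Round 1 — Eli, Gus vote yes (initial).
Round 2 — checking thresholds:
  Ben: 2 of 6 neighbours < 6, below threshold.
  Ivy: 1 of 2 neighbours < 2, below threshold.
  Jo: 1 of 2 neighbours ≥ 1, votes yes.
  Mo: 2 of 4 neighbours < 3, below threshold.
  Omar: 1 of 3 neighbours < 3, below threshold.
Round 3 — no new yes votes; cascade stops.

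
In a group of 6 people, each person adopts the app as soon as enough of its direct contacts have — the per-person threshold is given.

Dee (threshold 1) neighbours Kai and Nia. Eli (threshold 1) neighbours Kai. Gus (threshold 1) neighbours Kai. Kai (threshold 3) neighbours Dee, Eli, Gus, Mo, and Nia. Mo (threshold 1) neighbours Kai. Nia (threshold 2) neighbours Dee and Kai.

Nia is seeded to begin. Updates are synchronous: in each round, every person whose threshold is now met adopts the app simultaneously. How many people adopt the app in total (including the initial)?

2

Round 1 — Nia adopts the app (initial).
Round 2 — checking thresholds:
  Dee: 1 of 2 neighbours ≥ 1, adopts the app.
  Kai: 1 of 5 neighbours < 3, holds.
Round 3 — no new adoptions; cascade stops.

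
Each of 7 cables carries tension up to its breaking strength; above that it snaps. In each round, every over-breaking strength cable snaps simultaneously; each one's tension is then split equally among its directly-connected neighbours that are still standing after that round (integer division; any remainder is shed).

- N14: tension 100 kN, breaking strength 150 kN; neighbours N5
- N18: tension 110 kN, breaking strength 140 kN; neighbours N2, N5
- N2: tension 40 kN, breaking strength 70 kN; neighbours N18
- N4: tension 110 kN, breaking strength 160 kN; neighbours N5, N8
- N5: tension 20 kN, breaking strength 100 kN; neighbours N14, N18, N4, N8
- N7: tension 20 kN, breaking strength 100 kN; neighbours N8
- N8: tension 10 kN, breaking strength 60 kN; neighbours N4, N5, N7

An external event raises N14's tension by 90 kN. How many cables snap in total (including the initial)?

6

Round 1 — N14 at 190 > 150. N14 snaps.
  N14 sheds 190 kN to N5: 190 each.
    N5: 20+190 = 210 > 100
Round 2 — N5 snaps.
  N5 sheds 210 kN to N18, N4, N8: 70 each.
    N18: 110+70 = 180 > 140
    N4: 110+70 = 180 > 160
    N8: 10+70 = 80 > 60
Round 3 — N18, N4, N8 snap.
  N18 sheds 180 kN to N2: 180 each.
    N2: 40+180 = 220 > 70
  N4 sheds 180 kN: no online neighbours, lost.
  N8 sheds 80 kN to N7: 80 each.
    N7: 20+80 = 100 ≤ 100
Round 4 — N2 snaps.
  N2 sheds 220 kN: no online neighbours, lost.
No further breaks.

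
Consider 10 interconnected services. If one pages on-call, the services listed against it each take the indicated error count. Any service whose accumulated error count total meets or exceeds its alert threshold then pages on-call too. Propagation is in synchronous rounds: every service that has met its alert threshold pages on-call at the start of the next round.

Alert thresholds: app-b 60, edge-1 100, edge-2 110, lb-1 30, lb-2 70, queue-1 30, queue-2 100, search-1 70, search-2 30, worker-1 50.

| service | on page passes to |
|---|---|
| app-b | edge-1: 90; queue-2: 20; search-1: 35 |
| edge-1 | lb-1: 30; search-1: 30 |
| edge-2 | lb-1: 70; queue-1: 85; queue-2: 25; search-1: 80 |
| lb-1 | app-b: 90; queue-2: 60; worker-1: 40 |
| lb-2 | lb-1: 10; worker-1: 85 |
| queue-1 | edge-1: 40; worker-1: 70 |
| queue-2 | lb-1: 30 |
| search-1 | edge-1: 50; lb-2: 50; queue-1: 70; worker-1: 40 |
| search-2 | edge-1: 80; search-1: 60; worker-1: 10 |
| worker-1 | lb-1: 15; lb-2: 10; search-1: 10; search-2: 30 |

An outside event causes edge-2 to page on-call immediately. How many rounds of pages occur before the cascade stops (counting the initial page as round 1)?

Round 1 — edge-2 pages on-call (initial).
  lb-1: +70 → 70 ≥ 30
  queue-1: +85 → 85 ≥ 30
  queue-2: +25 → 25 < 100
  search-1: +80 → 80 ≥ 70
Round 2 — lb-1, queue-1, search-1 page on-call.
  app-b: +90 → 90 ≥ 60
  edge-1: +40+50 → 90 < 100
  lb-2: +50 → 50 < 70
  queue-2: +60 → 85 < 100
  worker-1: +40+70+40 → 150 ≥ 50
Round 3 — app-b, worker-1 page on-call.
  edge-1: +90 → 180 ≥ 100
  lb-2: +10 → 60 < 70
  queue-2: +20 → 105 ≥ 100
  search-2: +30 → 30 ≥ 30
Round 4 — edge-1, queue-2, search-2 page on-call.
No further pages.

4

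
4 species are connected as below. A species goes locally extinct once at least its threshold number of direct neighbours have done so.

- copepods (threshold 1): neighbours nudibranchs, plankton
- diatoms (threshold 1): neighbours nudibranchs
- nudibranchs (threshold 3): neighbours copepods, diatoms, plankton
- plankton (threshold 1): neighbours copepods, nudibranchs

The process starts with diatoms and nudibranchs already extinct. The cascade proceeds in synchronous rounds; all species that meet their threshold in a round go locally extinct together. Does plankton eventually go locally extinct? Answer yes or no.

yes

Round 1 — diatoms, nudibranchs go locally extinct (initial).
Round 2 — checking thresholds:
  copepods: 1 of 2 neighbours ≥ 1, goes locally extinct.
  plankton: 1 of 2 neighbours ≥ 1, goes locally extinct.
Round 3 — no new extinctions; cascade stops.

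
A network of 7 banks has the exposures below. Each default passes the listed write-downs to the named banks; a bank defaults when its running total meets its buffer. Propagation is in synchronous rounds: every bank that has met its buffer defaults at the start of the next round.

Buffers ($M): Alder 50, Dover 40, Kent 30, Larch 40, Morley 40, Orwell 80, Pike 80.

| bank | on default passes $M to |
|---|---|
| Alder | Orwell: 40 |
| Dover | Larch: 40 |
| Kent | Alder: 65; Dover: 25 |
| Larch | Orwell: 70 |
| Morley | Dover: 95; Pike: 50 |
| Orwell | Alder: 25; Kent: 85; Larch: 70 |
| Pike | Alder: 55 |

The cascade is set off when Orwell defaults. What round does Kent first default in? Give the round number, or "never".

Round 1 — Orwell defaults (initial).
  Alder: +25 → 25 < 50
  Kent: +85 → 85 ≥ 30
  Larch: +70 → 70 ≥ 40
Round 2 — Kent, Larch default.
  Alder: +65 → 90 ≥ 50
  Dover: +25 → 25 < 40
Round 3 — Alder defaults.
No further defaults.

2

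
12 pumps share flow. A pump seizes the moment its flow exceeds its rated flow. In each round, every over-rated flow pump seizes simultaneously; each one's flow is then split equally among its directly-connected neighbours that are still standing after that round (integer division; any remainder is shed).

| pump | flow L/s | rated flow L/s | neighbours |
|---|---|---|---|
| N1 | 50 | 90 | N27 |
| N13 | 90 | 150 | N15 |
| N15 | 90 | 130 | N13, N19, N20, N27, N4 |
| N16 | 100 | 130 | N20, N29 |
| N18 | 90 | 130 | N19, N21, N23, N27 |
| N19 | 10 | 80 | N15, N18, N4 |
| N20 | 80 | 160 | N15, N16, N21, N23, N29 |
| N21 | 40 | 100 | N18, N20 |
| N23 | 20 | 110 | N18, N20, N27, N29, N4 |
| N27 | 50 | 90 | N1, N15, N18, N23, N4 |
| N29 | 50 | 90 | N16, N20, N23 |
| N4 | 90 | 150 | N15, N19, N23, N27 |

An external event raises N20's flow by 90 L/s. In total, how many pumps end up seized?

12

Round 1 — N20 at 170 > 160. N20 seizes.
  N20 sheds 170 L/s to N15, N16, N21, N23, N29: 34 each.
    N15: 90+34 = 124 ≤ 130
    N16: 100+34 = 134 > 130
    N21: 40+34 = 74 ≤ 100
    N23: 20+34 = 54 ≤ 110
    N29: 50+34 = 84 ≤ 90
Round 2 — N16 seizes.
  N16 sheds 134 L/s to N29: 134 each.
    N29: 84+134 = 218 > 90
Round 3 — N29 seizes.
  N29 sheds 218 L/s to N23: 218 each.
    N23: 54+218 = 272 > 110
Round 4 — N23 seizes.
  N23 sheds 272 L/s to N18, N27, N4: 90 each (2 lost).
    N18: 90+90 = 180 > 130
    N27: 50+90 = 140 > 90
    N4: 90+90 = 180 > 150
Round 5 — N18, N27, N4 seize.
  N18 sheds 180 L/s to N19, N21: 90 each.
    N19: 10+90 = 100 > 80
    N21: 74+90 = 164 > 100
  N27 sheds 140 L/s to N1, N15: 70 each.
    N1: 50+70 = 120 > 90
    N15: 124+70 = 194 > 130
  N4 sheds 180 L/s to N15, N19: 90 each.
    N15: 194+90 = 284 > 130
    N19: 100+90 = 190 > 80
Round 6 — N1, N15, N19, N21 seize.
  N1 sheds 120 L/s: no online neighbours, lost.
  N15 sheds 284 L/s to N13: 284 each.
    N13: 90+284 = 374 > 150
  N19 sheds 190 L/s: no online neighbours, lost.
  N21 sheds 164 L/s: no online neighbours, lost.
Round 7 — N13 seizes.
  N13 sheds 374 L/s: no online neighbours, lost.
No further seizures.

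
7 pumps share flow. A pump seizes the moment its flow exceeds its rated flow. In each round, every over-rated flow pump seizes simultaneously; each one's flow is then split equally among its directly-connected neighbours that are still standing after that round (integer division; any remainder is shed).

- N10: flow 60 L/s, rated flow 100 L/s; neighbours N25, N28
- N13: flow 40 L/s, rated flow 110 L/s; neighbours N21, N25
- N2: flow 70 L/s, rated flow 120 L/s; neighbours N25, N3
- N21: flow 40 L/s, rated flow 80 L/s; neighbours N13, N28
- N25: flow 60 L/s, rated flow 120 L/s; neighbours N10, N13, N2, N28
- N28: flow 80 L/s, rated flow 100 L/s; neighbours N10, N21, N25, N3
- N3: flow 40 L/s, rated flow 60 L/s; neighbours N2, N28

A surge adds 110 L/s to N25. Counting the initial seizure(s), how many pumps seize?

7

Round 1 — N25 at 170 > 120. N25 seizes.
  N25 sheds 170 L/s to N10, N13, N2, N28: 42 each (2 lost).
    N10: 60+42 = 102 > 100
    N13: 40+42 = 82 ≤ 110
    N2: 70+42 = 112 ≤ 120
    N28: 80+42 = 122 > 100
Round 2 — N10, N28 seize.
  N10 sheds 102 L/s: no online neighbours, lost.
  N28 sheds 122 L/s to N21, N3: 61 each.
    N21: 40+61 = 101 > 80
    N3: 40+61 = 101 > 60
Round 3 — N21, N3 seize.
  N21 sheds 101 L/s to N13: 101 each.
    N13: 82+101 = 183 > 110
  N3 sheds 101 L/s to N2: 101 each.
    N2: 112+101 = 213 > 120
Round 4 — N13, N2 seize.
  N13 sheds 183 L/s: no online neighbours, lost.
  N2 sheds 213 L/s: no online neighbours, lost.
No further seizures.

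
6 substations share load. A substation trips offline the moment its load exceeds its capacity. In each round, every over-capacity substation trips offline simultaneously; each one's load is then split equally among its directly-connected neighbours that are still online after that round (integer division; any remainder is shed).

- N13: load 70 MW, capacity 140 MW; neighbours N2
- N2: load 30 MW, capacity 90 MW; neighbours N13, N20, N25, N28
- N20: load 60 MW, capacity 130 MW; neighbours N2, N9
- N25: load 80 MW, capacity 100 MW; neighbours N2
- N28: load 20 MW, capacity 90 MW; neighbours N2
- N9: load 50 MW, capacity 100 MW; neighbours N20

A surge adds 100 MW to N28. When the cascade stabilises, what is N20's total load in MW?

Round 1 — N28 at 120 > 90. N28 trips offline.
  N28 sheds 120 MW to N2: 120 each.
    N2: 30+120 = 150 > 90
Round 2 — N2 trips offline.
  N2 sheds 150 MW to N13, N20, N25: 50 each.
    N13: 70+50 = 120 ≤ 140
    N20: 60+50 = 110 ≤ 130
    N25: 80+50 = 130 > 100
Round 3 — N25 trips offline.
  N25 sheds 130 MW: no online neighbours, lost.
No further trips.

110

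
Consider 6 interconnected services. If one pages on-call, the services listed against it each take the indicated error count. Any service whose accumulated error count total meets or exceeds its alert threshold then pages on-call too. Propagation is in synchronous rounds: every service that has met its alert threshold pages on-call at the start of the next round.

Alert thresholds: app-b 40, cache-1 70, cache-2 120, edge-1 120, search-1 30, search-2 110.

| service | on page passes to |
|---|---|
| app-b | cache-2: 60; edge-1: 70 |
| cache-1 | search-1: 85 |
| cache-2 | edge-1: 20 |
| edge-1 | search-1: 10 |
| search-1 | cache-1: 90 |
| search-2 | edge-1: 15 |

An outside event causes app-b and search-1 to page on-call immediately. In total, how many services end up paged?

Round 1 — app-b, search-1 page on-call (initial).
  cache-1: +90 → 90 ≥ 70
  cache-2: +60 → 60 < 120
  edge-1: +70 → 70 < 120
Round 2 — cache-1 pages on-call.
No further pages.

3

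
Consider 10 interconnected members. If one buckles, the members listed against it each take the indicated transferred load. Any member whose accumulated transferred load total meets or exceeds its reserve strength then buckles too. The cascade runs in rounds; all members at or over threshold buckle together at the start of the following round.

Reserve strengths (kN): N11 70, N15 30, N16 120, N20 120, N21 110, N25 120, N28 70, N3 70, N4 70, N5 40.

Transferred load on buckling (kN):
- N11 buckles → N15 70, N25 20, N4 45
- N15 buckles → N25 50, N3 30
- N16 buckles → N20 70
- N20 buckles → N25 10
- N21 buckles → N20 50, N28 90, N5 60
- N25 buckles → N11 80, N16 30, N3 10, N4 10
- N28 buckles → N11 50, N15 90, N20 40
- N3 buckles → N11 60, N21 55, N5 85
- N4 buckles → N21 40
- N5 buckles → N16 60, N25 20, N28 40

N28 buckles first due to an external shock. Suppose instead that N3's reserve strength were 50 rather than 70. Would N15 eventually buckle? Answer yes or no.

With N3's reserve strength at 50:
Round 1 — N28 buckles (initial).
  N11: +50 → 50 < 70
  N15: +90 → 90 ≥ 30
  N20: +40 → 40 < 120
Round 2 — N15 buckles.
  N25: +50 → 50 < 120
  N3: +30 → 30 < 50
No further bucklings.

yes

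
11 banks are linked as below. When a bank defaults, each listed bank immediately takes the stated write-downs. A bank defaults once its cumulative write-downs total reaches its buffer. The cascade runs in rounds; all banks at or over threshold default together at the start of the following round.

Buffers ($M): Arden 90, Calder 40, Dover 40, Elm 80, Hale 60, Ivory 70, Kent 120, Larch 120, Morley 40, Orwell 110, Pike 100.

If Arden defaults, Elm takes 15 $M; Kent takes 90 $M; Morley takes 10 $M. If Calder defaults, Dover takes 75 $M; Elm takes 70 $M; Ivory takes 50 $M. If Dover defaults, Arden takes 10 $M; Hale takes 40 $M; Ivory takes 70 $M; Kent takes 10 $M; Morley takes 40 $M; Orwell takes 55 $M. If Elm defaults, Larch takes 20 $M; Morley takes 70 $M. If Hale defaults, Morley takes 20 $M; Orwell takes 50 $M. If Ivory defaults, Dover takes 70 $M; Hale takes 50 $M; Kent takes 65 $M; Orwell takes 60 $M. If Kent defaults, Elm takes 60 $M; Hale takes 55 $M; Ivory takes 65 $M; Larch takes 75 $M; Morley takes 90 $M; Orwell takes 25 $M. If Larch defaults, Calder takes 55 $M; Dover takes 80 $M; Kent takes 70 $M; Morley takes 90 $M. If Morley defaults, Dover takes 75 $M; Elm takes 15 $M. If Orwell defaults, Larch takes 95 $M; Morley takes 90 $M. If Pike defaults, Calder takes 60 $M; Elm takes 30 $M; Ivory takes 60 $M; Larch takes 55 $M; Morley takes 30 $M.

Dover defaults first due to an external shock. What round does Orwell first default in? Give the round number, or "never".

Round 1 — Dover defaults (initial).
  Arden: +10 → 10 < 90
  Hale: +40 → 40 < 60
  Ivory: +70 → 70 ≥ 70
  Kent: +10 → 10 < 120
  Morley: +40 → 40 ≥ 40
  Orwell: +55 → 55 < 110
Round 2 — Ivory, Morley default.
  Elm: +15 → 15 < 80
  Hale: +50 → 90 ≥ 60
  Kent: +65 → 75 < 120
  Orwell: +60 → 115 ≥ 110
Round 3 — Hale, Orwell default.
  Larch: +95 → 95 < 120
No further defaults.

3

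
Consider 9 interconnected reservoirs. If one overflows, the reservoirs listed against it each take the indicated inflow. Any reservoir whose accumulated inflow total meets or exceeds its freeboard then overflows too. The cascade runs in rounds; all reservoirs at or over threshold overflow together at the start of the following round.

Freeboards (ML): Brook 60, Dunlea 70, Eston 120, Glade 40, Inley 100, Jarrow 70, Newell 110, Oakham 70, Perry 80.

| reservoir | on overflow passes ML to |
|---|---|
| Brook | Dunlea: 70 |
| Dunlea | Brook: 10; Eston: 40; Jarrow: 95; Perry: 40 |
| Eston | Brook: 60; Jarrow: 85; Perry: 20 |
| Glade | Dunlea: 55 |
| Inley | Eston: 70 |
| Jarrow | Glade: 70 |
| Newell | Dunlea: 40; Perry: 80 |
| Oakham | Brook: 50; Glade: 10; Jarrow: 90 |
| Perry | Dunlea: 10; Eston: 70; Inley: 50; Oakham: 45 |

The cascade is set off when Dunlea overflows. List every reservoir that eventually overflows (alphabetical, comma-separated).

Round 1 — Dunlea overflows (initial).
  Brook: +10 → 10 < 60
  Eston: +40 → 40 < 120
  Jarrow: +95 → 95 ≥ 70
  Perry: +40 → 40 < 80
Round 2 — Jarrow overflows.
  Glade: +70 → 70 ≥ 40
Round 3 — Glade overflows.
No further overflows.

Dunlea, Glade, Jarrow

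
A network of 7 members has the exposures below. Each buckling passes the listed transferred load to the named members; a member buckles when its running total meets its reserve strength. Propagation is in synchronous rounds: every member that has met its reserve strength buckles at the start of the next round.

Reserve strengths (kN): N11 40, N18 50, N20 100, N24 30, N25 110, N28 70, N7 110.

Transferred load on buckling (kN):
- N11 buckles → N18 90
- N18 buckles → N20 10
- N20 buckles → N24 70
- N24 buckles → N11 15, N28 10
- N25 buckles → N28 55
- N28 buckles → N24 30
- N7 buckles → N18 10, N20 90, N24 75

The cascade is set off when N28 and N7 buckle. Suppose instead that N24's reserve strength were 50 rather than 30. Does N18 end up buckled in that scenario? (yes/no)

no

With N24's reserve strength at 50:
Round 1 — N28, N7 buckle (initial).
  N18: +10 → 10 < 50
  N20: +90 → 90 < 100
  N24: +30+75 → 105 ≥ 50
Round 2 — N24 buckles.
  N11: +15 → 15 < 40
No further bucklings.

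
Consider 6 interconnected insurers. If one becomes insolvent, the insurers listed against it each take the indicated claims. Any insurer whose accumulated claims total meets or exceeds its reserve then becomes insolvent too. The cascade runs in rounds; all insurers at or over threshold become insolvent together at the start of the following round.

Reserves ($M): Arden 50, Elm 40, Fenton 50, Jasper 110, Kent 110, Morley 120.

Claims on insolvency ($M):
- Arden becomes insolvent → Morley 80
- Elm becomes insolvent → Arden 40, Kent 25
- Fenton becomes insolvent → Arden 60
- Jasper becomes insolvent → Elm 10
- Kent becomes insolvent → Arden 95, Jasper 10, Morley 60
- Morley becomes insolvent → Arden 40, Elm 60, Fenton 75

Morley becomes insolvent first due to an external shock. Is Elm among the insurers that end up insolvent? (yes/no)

yes

Round 1 — Morley becomes insolvent (initial).
  Arden: +40 → 40 < 50
  Elm: +60 → 60 ≥ 40
  Fenton: +75 → 75 ≥ 50
Round 2 — Elm, Fenton become insolvent.
  Arden: +40+60 → 140 ≥ 50
  Kent: +25 → 25 < 110
Round 3 — Arden becomes insolvent.
No further insolvencies.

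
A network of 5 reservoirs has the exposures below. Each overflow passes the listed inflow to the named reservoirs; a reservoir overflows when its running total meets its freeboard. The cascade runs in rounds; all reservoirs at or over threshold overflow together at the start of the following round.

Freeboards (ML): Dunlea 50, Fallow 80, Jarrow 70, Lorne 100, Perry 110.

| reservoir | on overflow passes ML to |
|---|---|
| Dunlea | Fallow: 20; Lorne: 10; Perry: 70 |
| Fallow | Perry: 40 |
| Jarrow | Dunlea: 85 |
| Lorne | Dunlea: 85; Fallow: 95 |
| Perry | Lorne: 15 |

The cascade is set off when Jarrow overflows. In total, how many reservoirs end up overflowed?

Round 1 — Jarrow overflows (initial).
  Dunlea: +85 → 85 ≥ 50
Round 2 — Dunlea overflows.
  Fallow: +20 → 20 < 80
  Lorne: +10 → 10 < 100
  Perry: +70 → 70 < 110
No further overflows.

2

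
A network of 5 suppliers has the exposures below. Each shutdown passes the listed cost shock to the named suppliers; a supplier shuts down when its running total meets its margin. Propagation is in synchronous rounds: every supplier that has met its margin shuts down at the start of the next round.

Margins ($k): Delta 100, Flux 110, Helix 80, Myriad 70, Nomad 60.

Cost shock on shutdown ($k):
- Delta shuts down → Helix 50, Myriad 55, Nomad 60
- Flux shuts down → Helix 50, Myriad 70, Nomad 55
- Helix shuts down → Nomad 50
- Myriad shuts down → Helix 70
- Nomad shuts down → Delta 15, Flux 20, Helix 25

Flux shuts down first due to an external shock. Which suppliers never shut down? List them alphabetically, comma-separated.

Delta

Round 1 — Flux shuts down (initial).
  Helix: +50 → 50 < 80
  Myriad: +70 → 70 ≥ 70
  Nomad: +55 → 55 < 60
Round 2 — Myriad shuts down.
  Helix: +70 → 120 ≥ 80
Round 3 — Helix shuts down.
  Nomad: +50 → 105 ≥ 60
Round 4 — Nomad shuts down.
  Delta: +15 → 15 < 100
No further shutdowns.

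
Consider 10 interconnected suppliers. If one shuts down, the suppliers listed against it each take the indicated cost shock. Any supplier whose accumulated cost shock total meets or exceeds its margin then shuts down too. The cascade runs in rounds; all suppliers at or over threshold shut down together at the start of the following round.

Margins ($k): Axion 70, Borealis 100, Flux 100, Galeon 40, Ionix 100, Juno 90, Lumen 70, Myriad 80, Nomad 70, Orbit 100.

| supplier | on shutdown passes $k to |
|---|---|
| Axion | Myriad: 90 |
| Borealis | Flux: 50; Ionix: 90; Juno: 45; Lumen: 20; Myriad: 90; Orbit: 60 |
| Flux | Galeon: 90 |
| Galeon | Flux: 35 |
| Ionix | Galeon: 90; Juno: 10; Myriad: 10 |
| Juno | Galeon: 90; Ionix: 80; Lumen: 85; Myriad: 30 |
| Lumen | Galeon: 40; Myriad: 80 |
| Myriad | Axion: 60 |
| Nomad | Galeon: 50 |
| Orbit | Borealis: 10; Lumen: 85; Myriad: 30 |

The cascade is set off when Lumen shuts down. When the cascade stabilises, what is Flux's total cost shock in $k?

Round 1 — Lumen shuts down (initial).
  Galeon: +40 → 40 ≥ 40
  Myriad: +80 → 80 ≥ 80
Round 2 — Galeon, Myriad shut down.
  Axion: +60 → 60 < 70
  Flux: +35 → 35 < 100
No further shutdowns.

35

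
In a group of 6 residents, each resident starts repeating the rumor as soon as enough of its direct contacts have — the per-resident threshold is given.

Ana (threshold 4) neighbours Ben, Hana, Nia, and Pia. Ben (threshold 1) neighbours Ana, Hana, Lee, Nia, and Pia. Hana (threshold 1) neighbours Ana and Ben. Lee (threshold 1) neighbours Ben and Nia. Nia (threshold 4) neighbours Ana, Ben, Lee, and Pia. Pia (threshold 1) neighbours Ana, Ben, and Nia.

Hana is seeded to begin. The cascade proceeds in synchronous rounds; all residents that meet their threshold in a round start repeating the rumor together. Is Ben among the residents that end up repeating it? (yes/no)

yes

Round 1 — Hana starts repeating the rumor (initial).
Round 2 — checking thresholds:
  Ana: 1 of 4 neighbours < 4, holds.
  Ben: 1 of 5 neighbours ≥ 1, starts repeating the rumor.
Round 3 — checking thresholds:
  Ana: 2 of 4 neighbours < 4, holds.
  Lee: 1 of 2 neighbours ≥ 1, starts repeating the rumor.
  Nia: 1 of 4 neighbours < 4, holds.
  Pia: 1 of 3 neighbours ≥ 1, starts repeating the rumor.
Round 4 — no new spreads; cascade stops.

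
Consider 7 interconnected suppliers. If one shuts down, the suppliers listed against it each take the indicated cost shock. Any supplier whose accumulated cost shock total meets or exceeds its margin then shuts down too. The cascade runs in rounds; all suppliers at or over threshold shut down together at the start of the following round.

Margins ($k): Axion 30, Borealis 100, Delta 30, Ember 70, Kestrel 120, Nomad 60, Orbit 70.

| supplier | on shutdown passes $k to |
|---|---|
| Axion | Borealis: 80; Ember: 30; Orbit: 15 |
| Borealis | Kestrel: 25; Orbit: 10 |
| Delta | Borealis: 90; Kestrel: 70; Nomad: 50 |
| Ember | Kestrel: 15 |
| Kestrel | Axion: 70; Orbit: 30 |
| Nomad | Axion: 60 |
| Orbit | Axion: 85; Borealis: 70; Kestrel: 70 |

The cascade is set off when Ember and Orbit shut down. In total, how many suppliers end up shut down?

4

Round 1 — Ember, Orbit shut down (initial).
  Axion: +85 → 85 ≥ 30
  Borealis: +70 → 70 < 100
  Kestrel: +15+70 → 85 < 120
Round 2 — Axion shuts down.
  Borealis: +80 → 150 ≥ 100
Round 3 — Borealis shuts down.
  Kestrel: +25 → 110 < 120
No further shutdowns.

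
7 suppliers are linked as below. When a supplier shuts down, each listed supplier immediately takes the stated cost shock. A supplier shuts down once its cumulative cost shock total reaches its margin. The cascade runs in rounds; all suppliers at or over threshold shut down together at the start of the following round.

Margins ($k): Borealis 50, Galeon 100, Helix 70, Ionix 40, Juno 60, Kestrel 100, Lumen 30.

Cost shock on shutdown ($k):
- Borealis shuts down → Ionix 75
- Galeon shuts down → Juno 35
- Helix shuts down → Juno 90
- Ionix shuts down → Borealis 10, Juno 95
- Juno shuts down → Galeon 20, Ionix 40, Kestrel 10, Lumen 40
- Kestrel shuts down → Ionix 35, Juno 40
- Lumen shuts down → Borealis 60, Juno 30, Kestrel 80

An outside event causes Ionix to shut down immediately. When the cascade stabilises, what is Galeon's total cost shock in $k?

20

Round 1 — Ionix shuts down (initial).
  Borealis: +10 → 10 < 50
  Juno: +95 → 95 ≥ 60
Round 2 — Juno shuts down.
  Galeon: +20 → 20 < 100
  Kestrel: +10 → 10 < 100
  Lumen: +40 → 40 ≥ 30
Round 3 — Lumen shuts down.
  Borealis: +60 → 70 ≥ 50
  Kestrel: +80 → 90 < 100
Round 4 — Borealis shuts down.
No further shutdowns.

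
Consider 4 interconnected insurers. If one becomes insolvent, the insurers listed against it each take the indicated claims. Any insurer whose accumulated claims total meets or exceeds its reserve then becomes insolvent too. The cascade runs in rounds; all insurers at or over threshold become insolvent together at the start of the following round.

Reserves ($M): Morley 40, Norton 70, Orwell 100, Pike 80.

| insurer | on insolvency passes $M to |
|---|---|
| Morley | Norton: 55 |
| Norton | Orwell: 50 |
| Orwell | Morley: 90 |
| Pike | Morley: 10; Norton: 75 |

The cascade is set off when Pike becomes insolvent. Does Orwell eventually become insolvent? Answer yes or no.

Round 1 — Pike becomes insolvent (initial).
  Morley: +10 → 10 < 40
  Norton: +75 → 75 ≥ 70
Round 2 — Norton becomes insolvent.
  Orwell: +50 → 50 < 100
No further insolvencies.

no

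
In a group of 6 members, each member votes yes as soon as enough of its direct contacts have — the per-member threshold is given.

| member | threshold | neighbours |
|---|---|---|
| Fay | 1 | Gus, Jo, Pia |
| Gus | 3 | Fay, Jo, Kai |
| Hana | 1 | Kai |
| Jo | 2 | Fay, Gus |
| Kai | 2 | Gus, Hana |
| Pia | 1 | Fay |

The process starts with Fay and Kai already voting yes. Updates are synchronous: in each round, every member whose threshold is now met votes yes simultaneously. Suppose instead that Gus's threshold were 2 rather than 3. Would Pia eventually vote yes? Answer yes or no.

yes

With Gus's threshold at 2:
Round 1 — Fay, Kai vote yes (initial).
Round 2 — checking thresholds:
  Gus: 2 of 3 neighbours ≥ 2, votes yes.
  Hana: 1 of 1 neighbours ≥ 1, votes yes.
  Jo: 1 of 2 neighbours < 2, holds.
  Pia: 1 of 1 neighbours ≥ 1, votes yes.
Round 3 — checking thresholds:
  Jo: 2 of 2 neighbours ≥ 2, votes yes.
Round 4 — no new yes votes; cascade stops.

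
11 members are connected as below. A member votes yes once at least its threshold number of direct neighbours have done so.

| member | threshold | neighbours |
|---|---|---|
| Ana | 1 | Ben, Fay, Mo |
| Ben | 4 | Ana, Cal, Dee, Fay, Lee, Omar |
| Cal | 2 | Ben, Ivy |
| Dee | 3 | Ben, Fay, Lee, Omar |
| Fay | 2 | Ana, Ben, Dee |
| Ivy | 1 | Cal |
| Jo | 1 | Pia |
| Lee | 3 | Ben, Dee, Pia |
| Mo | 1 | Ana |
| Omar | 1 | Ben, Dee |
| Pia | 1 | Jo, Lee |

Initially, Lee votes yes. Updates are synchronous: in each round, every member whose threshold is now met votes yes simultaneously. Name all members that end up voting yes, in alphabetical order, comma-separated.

Round 1 — Lee votes yes (initial).
Round 2 — checking thresholds:
  Ben: 1 of 6 neighbours < 4, holds.
  Dee: 1 of 4 neighbours < 3, holds.
  Pia: 1 of 2 neighbours ≥ 1, votes yes.
Round 3 — checking thresholds:
  Ben: 1 of 6 neighbours < 4, holds.
  Dee: 1 of 4 neighbours < 3, holds.
  Jo: 1 of 1 neighbours ≥ 1, votes yes.
Round 4 — no new yes votes; cascade stops.

Jo, Lee, Pia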